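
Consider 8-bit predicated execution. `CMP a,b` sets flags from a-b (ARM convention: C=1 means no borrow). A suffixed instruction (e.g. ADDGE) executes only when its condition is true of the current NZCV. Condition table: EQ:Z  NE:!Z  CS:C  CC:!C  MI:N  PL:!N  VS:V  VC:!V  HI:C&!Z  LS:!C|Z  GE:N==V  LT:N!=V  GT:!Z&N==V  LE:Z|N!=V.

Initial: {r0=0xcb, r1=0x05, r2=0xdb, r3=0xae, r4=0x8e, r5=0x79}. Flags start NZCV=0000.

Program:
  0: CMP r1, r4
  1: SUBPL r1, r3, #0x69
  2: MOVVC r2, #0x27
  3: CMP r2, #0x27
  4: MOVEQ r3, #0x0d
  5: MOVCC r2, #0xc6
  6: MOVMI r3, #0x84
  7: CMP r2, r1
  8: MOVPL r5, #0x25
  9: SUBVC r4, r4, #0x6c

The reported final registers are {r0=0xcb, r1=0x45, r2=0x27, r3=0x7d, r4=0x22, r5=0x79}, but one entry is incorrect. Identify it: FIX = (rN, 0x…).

0: ✓ CMP  NZCV=0000
1: ✓ SUBPL  r1←0x45
2: ✓ MOVVC  r2←0x27
3: ✓ CMP  NZCV=0110
4: ✓ MOVEQ  r3←0x0d
5: · MOVCC
6: · MOVMI
7: ✓ CMP  NZCV=1000
8: · MOVPL
9: ✓ SUBVC  r4←0x22

FIX = (r3, 0x0d)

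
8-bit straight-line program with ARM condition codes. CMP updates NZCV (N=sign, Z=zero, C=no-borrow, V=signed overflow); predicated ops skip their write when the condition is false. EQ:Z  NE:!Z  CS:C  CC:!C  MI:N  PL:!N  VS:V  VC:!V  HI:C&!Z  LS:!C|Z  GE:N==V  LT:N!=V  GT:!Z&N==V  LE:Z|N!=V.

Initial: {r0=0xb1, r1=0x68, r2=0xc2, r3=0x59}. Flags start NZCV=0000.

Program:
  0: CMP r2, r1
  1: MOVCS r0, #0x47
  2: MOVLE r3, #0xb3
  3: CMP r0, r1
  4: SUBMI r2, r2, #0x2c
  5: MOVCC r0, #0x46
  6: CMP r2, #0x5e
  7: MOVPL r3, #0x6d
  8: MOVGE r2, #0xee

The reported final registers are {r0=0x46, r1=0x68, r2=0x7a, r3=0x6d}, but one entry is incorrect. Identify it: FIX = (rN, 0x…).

[0] flags=0011 → (cmp)
[1] flags=0011 CS?T → r0=0x47
[2] flags=0011 LE?T → r3=0xb3
[3] flags=1000 → (cmp)
[4] flags=1000 MI?T → r2=0x96
[5] flags=1000 CC?T → r0=0x46
[6] flags=0011 → (cmp)
[7] flags=0011 PL?T → r3=0x6d
[8] flags=0011 GE?F → skip

FIX = (r2, 0x96)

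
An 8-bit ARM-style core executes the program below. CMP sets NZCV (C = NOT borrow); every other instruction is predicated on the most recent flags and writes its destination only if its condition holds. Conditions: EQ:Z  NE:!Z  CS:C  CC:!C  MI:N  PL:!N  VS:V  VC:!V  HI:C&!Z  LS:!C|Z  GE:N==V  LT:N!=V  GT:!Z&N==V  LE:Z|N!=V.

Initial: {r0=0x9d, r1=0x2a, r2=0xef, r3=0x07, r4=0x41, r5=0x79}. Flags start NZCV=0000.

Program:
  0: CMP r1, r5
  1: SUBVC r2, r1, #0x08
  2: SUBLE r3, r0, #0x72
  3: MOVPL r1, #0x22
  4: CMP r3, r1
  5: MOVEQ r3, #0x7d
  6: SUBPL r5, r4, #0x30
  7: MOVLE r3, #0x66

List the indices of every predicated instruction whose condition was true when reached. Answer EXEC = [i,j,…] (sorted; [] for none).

[0] flags=1000 → (cmp)
[1] flags=1000 VC?T → r2=0x22
[2] flags=1000 LE?T → r3=0x2b
[3] flags=1000 PL?F → skip
[4] flags=0010 → (cmp)
[5] flags=0010 EQ?F → skip
[6] flags=0010 PL?T → r5=0x11
[7] flags=0010 LE?F → skip

EXEC = [1,2,6]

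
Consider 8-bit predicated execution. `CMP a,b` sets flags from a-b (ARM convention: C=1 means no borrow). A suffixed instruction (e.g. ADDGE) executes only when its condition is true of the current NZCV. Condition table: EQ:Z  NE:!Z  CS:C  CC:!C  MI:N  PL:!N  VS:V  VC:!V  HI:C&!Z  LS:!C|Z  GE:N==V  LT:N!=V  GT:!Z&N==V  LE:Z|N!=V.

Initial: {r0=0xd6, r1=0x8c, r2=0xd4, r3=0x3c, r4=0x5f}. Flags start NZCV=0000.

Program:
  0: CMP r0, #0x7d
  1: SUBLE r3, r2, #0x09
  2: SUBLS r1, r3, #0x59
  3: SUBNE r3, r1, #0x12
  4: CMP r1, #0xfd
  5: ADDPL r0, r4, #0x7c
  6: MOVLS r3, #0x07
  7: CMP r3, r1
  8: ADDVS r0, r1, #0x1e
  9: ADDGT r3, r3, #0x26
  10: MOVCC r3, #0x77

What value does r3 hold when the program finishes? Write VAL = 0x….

VAL = 0x77

[0] flags=0011 → (cmp)
[1] flags=0011 LE?T → r3=0xcb
[2] flags=0011 LS?F → skip
[3] flags=0011 NE?T → r3=0x7a
[4] flags=1000 → (cmp)
[5] flags=1000 PL?F → skip
[6] flags=1000 LS?T → r3=0x07
[7] flags=0000 → (cmp)
[8] flags=0000 VS?F → skip
[9] flags=0000 GT?T → r3=0x2d
[10] flags=0000 CC?T → r3=0x77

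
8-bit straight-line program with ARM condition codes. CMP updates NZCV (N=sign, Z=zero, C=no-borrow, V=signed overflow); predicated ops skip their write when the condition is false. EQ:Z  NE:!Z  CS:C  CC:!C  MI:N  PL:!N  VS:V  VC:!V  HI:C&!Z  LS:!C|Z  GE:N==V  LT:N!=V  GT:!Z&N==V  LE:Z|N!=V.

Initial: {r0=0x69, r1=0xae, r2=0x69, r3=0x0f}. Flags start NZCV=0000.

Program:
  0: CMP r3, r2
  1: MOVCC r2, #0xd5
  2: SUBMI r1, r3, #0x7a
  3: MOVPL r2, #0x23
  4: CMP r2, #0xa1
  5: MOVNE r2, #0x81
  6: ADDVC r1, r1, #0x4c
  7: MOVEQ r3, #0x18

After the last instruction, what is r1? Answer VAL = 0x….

0: ✓ CMP  NZCV=1000
1: ✓ MOVCC  r2←0xd5
2: ✓ SUBMI  r1←0x95
3: · MOVPL
4: ✓ CMP  NZCV=0010
5: ✓ MOVNE  r2←0x81
6: ✓ ADDVC  r1←0xe1
7: · MOVEQ

VAL = 0xe1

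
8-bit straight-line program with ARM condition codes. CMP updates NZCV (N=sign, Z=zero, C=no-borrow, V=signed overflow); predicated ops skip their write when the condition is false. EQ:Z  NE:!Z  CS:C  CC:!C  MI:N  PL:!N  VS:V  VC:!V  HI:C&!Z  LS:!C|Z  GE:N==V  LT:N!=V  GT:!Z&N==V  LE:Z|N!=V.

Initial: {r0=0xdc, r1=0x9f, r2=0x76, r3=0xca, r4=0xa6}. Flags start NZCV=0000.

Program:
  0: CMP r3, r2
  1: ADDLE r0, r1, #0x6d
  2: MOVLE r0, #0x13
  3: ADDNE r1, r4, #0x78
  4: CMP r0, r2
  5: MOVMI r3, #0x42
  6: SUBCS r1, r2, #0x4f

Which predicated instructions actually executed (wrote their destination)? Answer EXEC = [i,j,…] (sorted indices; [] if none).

EXEC = [1,2,3,5]

[0] flags=0011 → (cmp)
[1] flags=0011 LE?T → r0=0x0c
[2] flags=0011 LE?T → r0=0x13
[3] flags=0011 NE?T → r1=0x1e
[4] flags=1000 → (cmp)
[5] flags=1000 MI?T → r3=0x42
[6] flags=1000 CS?F → skip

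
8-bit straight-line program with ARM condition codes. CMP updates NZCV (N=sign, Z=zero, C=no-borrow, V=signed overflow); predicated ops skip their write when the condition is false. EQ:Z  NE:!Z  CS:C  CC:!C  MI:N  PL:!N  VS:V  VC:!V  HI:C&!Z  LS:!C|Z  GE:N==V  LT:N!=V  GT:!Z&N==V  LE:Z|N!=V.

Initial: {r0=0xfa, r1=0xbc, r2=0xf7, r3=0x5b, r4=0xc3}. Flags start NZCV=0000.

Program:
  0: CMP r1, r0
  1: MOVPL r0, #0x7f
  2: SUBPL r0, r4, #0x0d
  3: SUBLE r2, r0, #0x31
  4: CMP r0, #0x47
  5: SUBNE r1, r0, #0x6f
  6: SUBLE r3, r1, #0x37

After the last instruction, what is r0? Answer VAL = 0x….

0: ✓ CMP  NZCV=1000
1: · MOVPL
2: · SUBPL
3: ✓ SUBLE  r2←0xc9
4: ✓ CMP  NZCV=1010
5: ✓ SUBNE  r1←0x8b
6: ✓ SUBLE  r3←0x54

VAL = 0xfa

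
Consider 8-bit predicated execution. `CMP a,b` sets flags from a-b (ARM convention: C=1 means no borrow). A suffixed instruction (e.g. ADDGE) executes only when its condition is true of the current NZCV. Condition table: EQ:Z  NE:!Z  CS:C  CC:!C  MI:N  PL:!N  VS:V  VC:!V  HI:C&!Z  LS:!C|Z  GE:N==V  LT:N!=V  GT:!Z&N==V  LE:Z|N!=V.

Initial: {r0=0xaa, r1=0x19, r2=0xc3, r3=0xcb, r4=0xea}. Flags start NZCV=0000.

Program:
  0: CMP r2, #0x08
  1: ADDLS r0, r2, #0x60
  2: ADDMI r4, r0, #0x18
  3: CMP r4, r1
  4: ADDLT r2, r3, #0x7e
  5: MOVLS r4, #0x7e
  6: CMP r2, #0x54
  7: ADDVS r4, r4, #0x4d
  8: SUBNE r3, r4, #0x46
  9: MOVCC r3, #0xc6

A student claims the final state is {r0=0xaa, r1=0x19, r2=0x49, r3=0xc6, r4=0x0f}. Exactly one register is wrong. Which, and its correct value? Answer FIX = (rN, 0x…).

[0] flags=1010 → (cmp)
[1] flags=1010 LS?F → skip
[2] flags=1010 MI?T → r4=0xc2
[3] flags=1010 → (cmp)
[4] flags=1010 LT?T → r2=0x49
[5] flags=1010 LS?F → skip
[6] flags=1000 → (cmp)
[7] flags=1000 VS?F → skip
[8] flags=1000 NE?T → r3=0x7c
[9] flags=1000 CC?T → r3=0xc6

FIX = (r4, 0xc2)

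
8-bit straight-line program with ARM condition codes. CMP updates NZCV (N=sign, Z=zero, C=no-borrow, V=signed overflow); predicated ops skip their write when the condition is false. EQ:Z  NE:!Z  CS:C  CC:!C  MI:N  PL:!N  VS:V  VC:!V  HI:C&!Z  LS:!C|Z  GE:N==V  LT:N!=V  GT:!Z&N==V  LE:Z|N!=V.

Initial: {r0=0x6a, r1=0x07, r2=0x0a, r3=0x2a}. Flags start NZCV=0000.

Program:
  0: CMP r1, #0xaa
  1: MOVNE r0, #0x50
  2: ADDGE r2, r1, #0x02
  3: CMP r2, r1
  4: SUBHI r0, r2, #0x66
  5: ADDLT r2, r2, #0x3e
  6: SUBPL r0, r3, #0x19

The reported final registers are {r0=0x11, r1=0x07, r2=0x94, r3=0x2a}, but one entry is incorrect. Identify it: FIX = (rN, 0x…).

0: ✓ CMP  NZCV=0000
1: ✓ MOVNE  r0←0x50
2: ✓ ADDGE  r2←0x09
3: ✓ CMP  NZCV=0010
4: ✓ SUBHI  r0←0xa3
5: · ADDLT
6: ✓ SUBPL  r0←0x11

FIX = (r2, 0x09)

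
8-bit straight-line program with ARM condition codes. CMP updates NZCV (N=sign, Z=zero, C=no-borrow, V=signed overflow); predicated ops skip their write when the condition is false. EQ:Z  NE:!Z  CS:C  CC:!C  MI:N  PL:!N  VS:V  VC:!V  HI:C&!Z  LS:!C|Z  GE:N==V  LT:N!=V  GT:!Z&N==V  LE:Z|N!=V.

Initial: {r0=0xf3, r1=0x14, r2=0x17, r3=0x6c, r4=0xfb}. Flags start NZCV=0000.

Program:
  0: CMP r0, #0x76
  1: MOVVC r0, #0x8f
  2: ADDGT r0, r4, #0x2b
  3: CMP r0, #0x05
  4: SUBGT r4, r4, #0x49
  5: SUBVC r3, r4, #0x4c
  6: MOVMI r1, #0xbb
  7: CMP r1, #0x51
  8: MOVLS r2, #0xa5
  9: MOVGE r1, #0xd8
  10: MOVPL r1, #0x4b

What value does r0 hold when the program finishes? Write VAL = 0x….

[0] flags=0011 → (cmp)
[1] flags=0011 VC?F → skip
[2] flags=0011 GT?F → skip
[3] flags=1010 → (cmp)
[4] flags=1010 GT?F → skip
[5] flags=1010 VC?T → r3=0xaf
[6] flags=1010 MI?T → r1=0xbb
[7] flags=0011 → (cmp)
[8] flags=0011 LS?F → skip
[9] flags=0011 GE?F → skip
[10] flags=0011 PL?T → r1=0x4b

VAL = 0xf3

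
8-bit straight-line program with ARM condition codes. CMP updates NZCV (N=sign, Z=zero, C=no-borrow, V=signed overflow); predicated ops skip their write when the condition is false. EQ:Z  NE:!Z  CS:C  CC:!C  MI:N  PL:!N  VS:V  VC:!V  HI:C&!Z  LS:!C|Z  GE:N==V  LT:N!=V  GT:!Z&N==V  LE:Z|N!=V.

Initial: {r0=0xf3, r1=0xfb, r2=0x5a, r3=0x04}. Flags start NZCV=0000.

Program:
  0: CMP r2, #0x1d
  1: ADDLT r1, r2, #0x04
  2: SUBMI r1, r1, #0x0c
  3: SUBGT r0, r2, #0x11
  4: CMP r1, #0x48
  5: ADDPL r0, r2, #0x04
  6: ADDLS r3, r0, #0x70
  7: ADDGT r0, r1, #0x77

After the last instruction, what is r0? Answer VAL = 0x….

[0] flags=0010 → (cmp)
[1] flags=0010 LT?F → skip
[2] flags=0010 MI?F → skip
[3] flags=0010 GT?T → r0=0x49
[4] flags=1010 → (cmp)
[5] flags=1010 PL?F → skip
[6] flags=1010 LS?F → skip
[7] flags=1010 GT?F → skip

VAL = 0x49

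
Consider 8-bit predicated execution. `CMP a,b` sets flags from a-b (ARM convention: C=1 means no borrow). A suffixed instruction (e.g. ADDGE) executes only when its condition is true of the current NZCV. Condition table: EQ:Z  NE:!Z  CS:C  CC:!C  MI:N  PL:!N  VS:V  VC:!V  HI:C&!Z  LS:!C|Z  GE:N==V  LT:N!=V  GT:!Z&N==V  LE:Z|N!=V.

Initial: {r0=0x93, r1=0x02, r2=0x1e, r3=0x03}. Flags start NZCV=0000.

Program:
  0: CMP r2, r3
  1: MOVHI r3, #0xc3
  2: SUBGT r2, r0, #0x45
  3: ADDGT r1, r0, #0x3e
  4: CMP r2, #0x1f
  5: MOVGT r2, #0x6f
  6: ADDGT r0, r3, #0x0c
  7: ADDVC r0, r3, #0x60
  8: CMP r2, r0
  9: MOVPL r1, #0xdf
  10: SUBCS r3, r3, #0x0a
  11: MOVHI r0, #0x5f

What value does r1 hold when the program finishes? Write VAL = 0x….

VAL = 0xdf

0: ✓ CMP  NZCV=0010
1: ✓ MOVHI  r3←0xc3
2: ✓ SUBGT  r2←0x4e
3: ✓ ADDGT  r1←0xd1
4: ✓ CMP  NZCV=0010
5: ✓ MOVGT  r2←0x6f
6: ✓ ADDGT  r0←0xcf
7: ✓ ADDVC  r0←0x23
8: ✓ CMP  NZCV=0010
9: ✓ MOVPL  r1←0xdf
10: ✓ SUBCS  r3←0xb9
11: ✓ MOVHI  r0←0x5f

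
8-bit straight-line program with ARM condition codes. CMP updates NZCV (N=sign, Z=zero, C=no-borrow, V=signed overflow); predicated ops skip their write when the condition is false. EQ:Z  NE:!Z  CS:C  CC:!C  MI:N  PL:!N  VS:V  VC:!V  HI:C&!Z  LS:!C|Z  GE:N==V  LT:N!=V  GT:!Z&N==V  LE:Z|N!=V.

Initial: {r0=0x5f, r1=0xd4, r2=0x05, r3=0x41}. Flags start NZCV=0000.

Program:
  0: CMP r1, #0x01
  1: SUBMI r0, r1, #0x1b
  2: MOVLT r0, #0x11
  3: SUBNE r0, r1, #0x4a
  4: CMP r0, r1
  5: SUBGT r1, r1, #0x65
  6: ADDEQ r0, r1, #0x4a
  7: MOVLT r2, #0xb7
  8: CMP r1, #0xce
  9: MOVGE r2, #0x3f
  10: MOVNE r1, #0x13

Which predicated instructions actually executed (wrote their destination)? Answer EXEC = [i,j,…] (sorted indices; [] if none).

EXEC = [1,2,3,7,9,10]

0: ✓ CMP  NZCV=1010
1: ✓ SUBMI  r0←0xb9
2: ✓ MOVLT  r0←0x11
3: ✓ SUBNE  r0←0x8a
4: ✓ CMP  NZCV=1000
5: · SUBGT
6: · ADDEQ
7: ✓ MOVLT  r2←0xb7
8: ✓ CMP  NZCV=0010
9: ✓ MOVGE  r2←0x3f
10: ✓ MOVNE  r1←0x13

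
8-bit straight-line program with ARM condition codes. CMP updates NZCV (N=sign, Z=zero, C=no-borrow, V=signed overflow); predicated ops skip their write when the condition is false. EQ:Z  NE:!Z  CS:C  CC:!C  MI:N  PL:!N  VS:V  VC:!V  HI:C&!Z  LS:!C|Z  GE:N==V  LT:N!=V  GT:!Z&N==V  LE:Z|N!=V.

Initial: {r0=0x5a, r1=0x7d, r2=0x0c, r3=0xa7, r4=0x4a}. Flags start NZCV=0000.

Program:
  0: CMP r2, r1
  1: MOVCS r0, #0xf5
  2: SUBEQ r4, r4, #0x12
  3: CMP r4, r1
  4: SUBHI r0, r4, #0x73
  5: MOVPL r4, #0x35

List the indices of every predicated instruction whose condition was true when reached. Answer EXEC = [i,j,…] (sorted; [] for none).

0: ✓ CMP  NZCV=1000
1: · MOVCS
2: · SUBEQ
3: ✓ CMP  NZCV=1000
4: · SUBHI
5: · MOVPL

EXEC = []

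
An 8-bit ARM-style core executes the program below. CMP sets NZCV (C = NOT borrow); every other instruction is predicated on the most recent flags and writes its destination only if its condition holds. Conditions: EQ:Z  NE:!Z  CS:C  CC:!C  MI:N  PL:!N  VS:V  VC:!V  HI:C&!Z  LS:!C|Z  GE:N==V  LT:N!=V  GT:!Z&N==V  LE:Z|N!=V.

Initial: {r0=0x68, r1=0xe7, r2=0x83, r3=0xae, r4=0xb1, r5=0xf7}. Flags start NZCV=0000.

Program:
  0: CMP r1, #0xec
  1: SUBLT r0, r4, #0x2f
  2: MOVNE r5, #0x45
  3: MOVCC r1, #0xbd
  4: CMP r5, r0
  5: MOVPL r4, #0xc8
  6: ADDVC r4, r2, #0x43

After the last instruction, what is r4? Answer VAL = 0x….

0: ✓ CMP  NZCV=1000
1: ✓ SUBLT  r0←0x82
2: ✓ MOVNE  r5←0x45
3: ✓ MOVCC  r1←0xbd
4: ✓ CMP  NZCV=1001
5: · MOVPL
6: · ADDVC

VAL = 0xb1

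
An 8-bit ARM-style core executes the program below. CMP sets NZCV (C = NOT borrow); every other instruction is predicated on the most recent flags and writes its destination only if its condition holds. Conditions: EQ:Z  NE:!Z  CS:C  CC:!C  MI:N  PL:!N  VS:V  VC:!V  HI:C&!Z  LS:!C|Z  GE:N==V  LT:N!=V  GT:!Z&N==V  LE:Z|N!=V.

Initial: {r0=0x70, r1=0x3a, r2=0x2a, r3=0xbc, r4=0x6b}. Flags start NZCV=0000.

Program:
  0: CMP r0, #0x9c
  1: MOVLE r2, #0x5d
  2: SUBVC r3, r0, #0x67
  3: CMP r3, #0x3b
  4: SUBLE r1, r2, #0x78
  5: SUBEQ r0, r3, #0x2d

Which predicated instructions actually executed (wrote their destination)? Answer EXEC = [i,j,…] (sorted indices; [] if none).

0: ✓ CMP  NZCV=1001
1: · MOVLE
2: · SUBVC
3: ✓ CMP  NZCV=1010
4: ✓ SUBLE  r1←0xb2
5: · SUBEQ

EXEC = [4]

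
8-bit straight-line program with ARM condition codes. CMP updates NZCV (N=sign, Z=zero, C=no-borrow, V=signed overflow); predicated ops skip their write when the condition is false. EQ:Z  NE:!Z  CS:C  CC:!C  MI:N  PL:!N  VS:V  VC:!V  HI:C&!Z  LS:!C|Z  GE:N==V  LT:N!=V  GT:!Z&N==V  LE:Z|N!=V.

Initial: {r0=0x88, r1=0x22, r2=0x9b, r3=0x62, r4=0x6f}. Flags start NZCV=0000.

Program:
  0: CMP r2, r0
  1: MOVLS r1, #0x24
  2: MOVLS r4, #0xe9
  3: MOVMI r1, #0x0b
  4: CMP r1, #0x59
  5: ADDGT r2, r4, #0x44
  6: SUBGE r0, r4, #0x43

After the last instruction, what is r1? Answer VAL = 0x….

VAL = 0x22

0: ✓ CMP  NZCV=0010
1: · MOVLS
2: · MOVLS
3: · MOVMI
4: ✓ CMP  NZCV=1000
5: · ADDGT
6: · SUBGE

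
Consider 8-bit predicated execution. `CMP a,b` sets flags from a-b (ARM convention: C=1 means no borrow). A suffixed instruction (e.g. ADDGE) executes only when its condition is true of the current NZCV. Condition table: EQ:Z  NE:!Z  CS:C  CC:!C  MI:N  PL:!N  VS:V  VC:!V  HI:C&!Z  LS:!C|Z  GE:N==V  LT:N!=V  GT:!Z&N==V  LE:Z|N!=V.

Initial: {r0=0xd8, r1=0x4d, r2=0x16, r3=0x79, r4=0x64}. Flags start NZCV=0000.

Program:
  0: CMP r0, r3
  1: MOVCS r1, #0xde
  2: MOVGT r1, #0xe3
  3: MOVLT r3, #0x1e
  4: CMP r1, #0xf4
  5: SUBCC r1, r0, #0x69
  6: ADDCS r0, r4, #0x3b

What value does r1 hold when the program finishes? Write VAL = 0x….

VAL = 0x6f

[0] flags=0011 → (cmp)
[1] flags=0011 CS?T → r1=0xde
[2] flags=0011 GT?F → skip
[3] flags=0011 LT?T → r3=0x1e
[4] flags=1000 → (cmp)
[5] flags=1000 CC?T → r1=0x6f
[6] flags=1000 CS?F → skip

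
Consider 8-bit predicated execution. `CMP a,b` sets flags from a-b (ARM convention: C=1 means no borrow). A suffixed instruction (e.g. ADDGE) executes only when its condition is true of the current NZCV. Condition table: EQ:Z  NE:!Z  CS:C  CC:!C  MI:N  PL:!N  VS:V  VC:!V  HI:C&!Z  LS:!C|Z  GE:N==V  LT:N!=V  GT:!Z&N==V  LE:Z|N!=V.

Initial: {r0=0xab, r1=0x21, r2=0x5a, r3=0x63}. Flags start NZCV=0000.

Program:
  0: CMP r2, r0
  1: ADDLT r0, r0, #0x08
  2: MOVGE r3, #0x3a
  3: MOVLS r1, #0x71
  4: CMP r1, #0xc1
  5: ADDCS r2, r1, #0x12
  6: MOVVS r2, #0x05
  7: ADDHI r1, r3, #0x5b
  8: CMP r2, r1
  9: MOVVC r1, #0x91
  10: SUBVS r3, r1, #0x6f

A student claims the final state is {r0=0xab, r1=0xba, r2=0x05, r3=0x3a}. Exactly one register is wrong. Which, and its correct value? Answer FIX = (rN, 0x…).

0: ✓ CMP  NZCV=1001
1: · ADDLT
2: ✓ MOVGE  r3←0x3a
3: ✓ MOVLS  r1←0x71
4: ✓ CMP  NZCV=1001
5: · ADDCS
6: ✓ MOVVS  r2←0x05
7: · ADDHI
8: ✓ CMP  NZCV=1000
9: ✓ MOVVC  r1←0x91
10: · SUBVS

FIX = (r1, 0x91)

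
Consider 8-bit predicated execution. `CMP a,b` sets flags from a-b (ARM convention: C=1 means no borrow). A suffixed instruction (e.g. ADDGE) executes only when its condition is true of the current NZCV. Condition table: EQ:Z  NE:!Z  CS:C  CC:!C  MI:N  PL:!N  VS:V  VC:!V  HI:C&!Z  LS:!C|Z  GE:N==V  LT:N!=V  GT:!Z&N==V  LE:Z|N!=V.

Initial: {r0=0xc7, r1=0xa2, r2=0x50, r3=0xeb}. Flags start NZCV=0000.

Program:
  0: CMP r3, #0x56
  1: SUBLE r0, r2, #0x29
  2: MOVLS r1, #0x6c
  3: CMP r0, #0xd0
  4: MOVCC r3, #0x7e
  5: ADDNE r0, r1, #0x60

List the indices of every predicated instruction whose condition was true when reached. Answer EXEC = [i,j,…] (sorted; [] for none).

[0] flags=1010 → (cmp)
[1] flags=1010 LE?T → r0=0x27
[2] flags=1010 LS?F → skip
[3] flags=0000 → (cmp)
[4] flags=0000 CC?T → r3=0x7e
[5] flags=0000 NE?T → r0=0x02

EXEC = [1,4,5]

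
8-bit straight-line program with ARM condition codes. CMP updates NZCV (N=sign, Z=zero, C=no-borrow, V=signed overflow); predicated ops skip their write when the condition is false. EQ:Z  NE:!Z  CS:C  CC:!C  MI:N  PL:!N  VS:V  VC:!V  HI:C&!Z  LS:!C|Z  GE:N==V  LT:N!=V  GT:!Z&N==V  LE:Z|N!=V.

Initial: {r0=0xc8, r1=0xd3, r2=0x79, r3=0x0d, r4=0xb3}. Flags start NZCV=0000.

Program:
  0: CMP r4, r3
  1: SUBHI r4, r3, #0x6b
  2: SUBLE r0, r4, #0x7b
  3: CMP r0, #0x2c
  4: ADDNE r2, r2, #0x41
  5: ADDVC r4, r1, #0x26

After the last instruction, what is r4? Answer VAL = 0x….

0: ✓ CMP  NZCV=1010
1: ✓ SUBHI  r4←0xa2
2: ✓ SUBLE  r0←0x27
3: ✓ CMP  NZCV=1000
4: ✓ ADDNE  r2←0xba
5: ✓ ADDVC  r4←0xf9

VAL = 0xf9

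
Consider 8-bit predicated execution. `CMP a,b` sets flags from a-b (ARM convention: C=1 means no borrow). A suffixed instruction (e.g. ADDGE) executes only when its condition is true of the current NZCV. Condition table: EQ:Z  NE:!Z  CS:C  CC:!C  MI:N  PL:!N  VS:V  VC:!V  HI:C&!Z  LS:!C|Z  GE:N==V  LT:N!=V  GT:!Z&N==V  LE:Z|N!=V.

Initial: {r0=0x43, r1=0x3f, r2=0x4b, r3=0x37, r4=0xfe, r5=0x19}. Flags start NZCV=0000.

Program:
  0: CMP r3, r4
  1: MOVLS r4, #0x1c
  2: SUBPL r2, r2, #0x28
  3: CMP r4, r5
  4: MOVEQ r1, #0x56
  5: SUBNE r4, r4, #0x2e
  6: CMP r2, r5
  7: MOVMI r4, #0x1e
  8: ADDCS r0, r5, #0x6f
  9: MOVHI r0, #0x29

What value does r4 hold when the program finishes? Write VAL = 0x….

VAL = 0xee

0: ✓ CMP  NZCV=0000
1: ✓ MOVLS  r4←0x1c
2: ✓ SUBPL  r2←0x23
3: ✓ CMP  NZCV=0010
4: · MOVEQ
5: ✓ SUBNE  r4←0xee
6: ✓ CMP  NZCV=0010
7: · MOVMI
8: ✓ ADDCS  r0←0x88
9: ✓ MOVHI  r0←0x29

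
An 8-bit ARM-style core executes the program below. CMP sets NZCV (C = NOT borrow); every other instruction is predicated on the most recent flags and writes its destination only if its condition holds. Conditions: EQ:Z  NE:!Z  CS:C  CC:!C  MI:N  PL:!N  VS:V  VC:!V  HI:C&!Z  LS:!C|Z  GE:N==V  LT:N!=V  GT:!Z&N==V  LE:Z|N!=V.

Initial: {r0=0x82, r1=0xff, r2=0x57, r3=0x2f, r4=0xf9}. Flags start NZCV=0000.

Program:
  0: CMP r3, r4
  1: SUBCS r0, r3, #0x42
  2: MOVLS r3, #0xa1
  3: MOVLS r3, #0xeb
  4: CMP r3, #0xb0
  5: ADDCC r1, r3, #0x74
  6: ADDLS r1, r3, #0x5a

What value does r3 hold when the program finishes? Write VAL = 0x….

0: ✓ CMP  NZCV=0000
1: · SUBCS
2: ✓ MOVLS  r3←0xa1
3: ✓ MOVLS  r3←0xeb
4: ✓ CMP  NZCV=0010
5: · ADDCC
6: · ADDLS

VAL = 0xeb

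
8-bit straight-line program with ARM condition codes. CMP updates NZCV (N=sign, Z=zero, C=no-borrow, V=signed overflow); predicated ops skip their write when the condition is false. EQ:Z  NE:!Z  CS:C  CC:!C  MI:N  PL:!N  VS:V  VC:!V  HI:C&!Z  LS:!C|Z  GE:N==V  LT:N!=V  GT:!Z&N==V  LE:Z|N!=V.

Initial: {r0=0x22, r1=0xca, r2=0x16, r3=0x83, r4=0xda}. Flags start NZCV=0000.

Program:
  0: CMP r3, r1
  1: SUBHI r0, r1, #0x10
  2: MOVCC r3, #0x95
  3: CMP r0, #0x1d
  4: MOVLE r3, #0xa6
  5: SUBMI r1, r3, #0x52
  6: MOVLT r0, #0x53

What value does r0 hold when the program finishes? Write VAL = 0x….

[0] flags=1000 → (cmp)
[1] flags=1000 HI?F → skip
[2] flags=1000 CC?T → r3=0x95
[3] flags=0010 → (cmp)
[4] flags=0010 LE?F → skip
[5] flags=0010 MI?F → skip
[6] flags=0010 LT?F → skip

VAL = 0x22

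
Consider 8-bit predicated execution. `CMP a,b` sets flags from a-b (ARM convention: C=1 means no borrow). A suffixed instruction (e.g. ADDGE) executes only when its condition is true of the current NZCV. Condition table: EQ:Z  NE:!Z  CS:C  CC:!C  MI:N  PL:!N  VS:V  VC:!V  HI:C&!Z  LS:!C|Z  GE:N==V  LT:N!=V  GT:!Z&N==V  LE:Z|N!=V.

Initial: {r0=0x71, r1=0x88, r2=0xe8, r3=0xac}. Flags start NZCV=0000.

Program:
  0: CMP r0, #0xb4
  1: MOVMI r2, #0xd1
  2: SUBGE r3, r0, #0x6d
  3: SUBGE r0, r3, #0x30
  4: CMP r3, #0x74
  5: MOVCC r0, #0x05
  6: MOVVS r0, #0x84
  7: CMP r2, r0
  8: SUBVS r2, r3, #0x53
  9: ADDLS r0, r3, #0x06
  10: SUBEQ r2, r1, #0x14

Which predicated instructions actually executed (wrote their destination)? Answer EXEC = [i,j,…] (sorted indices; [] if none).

EXEC = [1,2,3,5]

[0] flags=1001 → (cmp)
[1] flags=1001 MI?T → r2=0xd1
[2] flags=1001 GE?T → r3=0x04
[3] flags=1001 GE?T → r0=0xd4
[4] flags=1000 → (cmp)
[5] flags=1000 CC?T → r0=0x05
[6] flags=1000 VS?F → skip
[7] flags=1010 → (cmp)
[8] flags=1010 VS?F → skip
[9] flags=1010 LS?F → skip
[10] flags=1010 EQ?F → skip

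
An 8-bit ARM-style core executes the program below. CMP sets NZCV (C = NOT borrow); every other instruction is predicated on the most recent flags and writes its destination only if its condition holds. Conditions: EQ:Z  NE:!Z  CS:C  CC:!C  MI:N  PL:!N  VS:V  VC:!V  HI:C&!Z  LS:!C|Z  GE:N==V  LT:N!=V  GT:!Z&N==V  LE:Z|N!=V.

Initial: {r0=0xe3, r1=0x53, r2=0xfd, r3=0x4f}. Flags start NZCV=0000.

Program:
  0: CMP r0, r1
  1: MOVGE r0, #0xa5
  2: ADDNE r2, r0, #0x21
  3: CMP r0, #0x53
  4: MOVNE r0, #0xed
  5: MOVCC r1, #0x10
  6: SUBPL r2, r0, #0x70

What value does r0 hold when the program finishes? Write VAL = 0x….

0: ✓ CMP  NZCV=1010
1: · MOVGE
2: ✓ ADDNE  r2←0x04
3: ✓ CMP  NZCV=1010
4: ✓ MOVNE  r0←0xed
5: · MOVCC
6: · SUBPL

VAL = 0xed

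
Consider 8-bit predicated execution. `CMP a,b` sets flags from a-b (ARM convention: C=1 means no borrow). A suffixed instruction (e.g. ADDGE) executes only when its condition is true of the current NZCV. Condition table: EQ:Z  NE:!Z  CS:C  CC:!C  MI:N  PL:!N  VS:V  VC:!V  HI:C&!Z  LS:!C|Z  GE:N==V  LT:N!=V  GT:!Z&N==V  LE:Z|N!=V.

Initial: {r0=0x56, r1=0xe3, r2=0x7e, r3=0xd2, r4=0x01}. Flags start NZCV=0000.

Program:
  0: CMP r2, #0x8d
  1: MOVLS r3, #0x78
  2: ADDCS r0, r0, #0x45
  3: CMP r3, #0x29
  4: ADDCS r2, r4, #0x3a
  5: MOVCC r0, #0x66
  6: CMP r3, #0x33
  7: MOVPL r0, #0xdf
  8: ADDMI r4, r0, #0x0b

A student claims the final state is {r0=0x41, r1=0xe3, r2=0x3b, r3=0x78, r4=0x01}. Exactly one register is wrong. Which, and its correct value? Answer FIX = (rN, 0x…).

FIX = (r0, 0xdf)

0: ✓ CMP  NZCV=1001
1: ✓ MOVLS  r3←0x78
2: · ADDCS
3: ✓ CMP  NZCV=0010
4: ✓ ADDCS  r2←0x3b
5: · MOVCC
6: ✓ CMP  NZCV=0010
7: ✓ MOVPL  r0←0xdf
8: · ADDMI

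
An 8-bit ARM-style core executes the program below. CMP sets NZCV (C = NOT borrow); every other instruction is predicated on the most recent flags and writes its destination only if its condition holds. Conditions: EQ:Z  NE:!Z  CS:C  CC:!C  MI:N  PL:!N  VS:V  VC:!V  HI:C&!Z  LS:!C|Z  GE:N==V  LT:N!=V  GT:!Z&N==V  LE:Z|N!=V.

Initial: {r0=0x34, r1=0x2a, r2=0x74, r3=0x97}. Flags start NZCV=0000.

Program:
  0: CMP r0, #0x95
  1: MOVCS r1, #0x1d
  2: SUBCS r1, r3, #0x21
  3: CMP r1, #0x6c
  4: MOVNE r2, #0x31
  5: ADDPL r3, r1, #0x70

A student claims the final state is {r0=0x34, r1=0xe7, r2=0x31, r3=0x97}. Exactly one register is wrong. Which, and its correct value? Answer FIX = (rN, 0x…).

FIX = (r1, 0x2a)

0: ✓ CMP  NZCV=1001
1: · MOVCS
2: · SUBCS
3: ✓ CMP  NZCV=1000
4: ✓ MOVNE  r2←0x31
5: · ADDPL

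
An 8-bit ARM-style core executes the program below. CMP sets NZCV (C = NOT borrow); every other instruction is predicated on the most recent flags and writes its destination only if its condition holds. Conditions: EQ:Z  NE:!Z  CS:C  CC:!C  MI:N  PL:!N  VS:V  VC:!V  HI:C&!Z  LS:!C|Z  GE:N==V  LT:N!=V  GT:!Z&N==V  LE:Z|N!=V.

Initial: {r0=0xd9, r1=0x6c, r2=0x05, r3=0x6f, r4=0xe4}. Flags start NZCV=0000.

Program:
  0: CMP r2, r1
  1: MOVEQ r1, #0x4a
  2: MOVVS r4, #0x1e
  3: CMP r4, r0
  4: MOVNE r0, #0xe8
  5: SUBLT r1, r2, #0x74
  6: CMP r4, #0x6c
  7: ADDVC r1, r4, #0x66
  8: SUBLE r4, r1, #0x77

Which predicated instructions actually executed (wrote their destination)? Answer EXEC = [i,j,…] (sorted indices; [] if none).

[0] flags=1000 → (cmp)
[1] flags=1000 EQ?F → skip
[2] flags=1000 VS?F → skip
[3] flags=0010 → (cmp)
[4] flags=0010 NE?T → r0=0xe8
[5] flags=0010 LT?F → skip
[6] flags=0011 → (cmp)
[7] flags=0011 VC?F → skip
[8] flags=0011 LE?T → r4=0xf5

EXEC = [4,8]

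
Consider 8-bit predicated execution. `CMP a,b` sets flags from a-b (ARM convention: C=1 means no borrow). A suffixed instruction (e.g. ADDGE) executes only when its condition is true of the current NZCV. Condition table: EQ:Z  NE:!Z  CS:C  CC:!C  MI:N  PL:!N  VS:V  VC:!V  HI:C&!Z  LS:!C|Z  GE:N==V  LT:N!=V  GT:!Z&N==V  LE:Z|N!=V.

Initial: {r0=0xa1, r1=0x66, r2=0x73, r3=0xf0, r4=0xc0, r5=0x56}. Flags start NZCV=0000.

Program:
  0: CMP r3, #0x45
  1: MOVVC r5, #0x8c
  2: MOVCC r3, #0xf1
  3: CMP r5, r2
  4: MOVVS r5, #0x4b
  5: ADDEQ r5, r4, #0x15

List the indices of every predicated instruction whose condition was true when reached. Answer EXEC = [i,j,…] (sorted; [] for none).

[0] flags=1010 → (cmp)
[1] flags=1010 VC?T → r5=0x8c
[2] flags=1010 CC?F → skip
[3] flags=0011 → (cmp)
[4] flags=0011 VS?T → r5=0x4b
[5] flags=0011 EQ?F → skip

EXEC = [1,4]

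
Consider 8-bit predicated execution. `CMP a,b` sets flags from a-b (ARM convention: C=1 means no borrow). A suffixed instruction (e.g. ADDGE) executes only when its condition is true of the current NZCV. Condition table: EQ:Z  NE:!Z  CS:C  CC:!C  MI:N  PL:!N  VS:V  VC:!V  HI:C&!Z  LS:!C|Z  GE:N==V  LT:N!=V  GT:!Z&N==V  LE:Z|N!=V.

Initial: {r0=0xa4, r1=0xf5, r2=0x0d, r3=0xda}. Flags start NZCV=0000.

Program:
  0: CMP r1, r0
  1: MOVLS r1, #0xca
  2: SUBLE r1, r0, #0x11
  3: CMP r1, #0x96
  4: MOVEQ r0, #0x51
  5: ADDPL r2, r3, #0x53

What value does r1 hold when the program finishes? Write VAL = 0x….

[0] flags=0010 → (cmp)
[1] flags=0010 LS?F → skip
[2] flags=0010 LE?F → skip
[3] flags=0010 → (cmp)
[4] flags=0010 EQ?F → skip
[5] flags=0010 PL?T → r2=0x2d

VAL = 0xf5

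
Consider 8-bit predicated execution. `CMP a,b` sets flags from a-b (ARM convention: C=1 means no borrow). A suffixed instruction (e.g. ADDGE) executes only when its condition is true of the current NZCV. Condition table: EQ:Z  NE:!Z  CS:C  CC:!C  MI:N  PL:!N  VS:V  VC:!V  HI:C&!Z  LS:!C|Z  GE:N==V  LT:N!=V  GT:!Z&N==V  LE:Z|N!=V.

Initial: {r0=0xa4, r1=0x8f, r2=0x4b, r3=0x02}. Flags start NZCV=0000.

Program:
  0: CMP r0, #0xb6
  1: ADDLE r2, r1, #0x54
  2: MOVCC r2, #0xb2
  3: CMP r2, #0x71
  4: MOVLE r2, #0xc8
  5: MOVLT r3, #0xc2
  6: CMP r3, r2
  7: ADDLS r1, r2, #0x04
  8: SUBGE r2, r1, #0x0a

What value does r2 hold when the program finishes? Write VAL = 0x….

VAL = 0xc8

[0] flags=1000 → (cmp)
[1] flags=1000 LE?T → r2=0xe3
[2] flags=1000 CC?T → r2=0xb2
[3] flags=0011 → (cmp)
[4] flags=0011 LE?T → r2=0xc8
[5] flags=0011 LT?T → r3=0xc2
[6] flags=1000 → (cmp)
[7] flags=1000 LS?T → r1=0xcc
[8] flags=1000 GE?F → skip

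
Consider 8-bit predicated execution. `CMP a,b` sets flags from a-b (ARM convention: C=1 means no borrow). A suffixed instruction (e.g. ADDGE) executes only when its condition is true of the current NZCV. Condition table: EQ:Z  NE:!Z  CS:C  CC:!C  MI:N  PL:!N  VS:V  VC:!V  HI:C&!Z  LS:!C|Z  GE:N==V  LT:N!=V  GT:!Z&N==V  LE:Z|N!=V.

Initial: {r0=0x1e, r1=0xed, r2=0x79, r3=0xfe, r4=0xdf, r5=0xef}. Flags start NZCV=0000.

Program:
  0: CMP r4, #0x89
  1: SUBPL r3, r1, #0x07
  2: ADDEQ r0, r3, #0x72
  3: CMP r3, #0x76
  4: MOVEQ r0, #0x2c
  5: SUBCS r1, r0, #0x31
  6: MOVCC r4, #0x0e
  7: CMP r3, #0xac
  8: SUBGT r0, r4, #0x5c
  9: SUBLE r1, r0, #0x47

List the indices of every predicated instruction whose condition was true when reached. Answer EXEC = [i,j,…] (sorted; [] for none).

0: ✓ CMP  NZCV=0010
1: ✓ SUBPL  r3←0xe6
2: · ADDEQ
3: ✓ CMP  NZCV=0011
4: · MOVEQ
5: ✓ SUBCS  r1←0xed
6: · MOVCC
7: ✓ CMP  NZCV=0010
8: ✓ SUBGT  r0←0x83
9: · SUBLE

EXEC = [1,5,8]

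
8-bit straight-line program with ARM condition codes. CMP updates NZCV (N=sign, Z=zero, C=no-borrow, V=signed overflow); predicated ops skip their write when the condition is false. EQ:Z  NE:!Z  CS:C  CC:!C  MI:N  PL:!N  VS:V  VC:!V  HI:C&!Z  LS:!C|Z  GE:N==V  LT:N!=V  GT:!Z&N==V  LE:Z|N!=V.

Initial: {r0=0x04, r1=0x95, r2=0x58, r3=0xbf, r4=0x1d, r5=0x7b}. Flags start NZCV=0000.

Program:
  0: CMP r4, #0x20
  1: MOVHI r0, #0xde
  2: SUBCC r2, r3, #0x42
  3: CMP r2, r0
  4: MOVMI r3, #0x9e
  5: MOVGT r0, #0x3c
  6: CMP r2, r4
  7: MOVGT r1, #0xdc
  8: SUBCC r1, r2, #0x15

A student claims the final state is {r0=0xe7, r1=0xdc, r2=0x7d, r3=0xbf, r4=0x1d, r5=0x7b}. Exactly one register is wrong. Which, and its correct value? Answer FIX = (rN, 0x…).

FIX = (r0, 0x3c)

[0] flags=1000 → (cmp)
[1] flags=1000 HI?F → skip
[2] flags=1000 CC?T → r2=0x7d
[3] flags=0010 → (cmp)
[4] flags=0010 MI?F → skip
[5] flags=0010 GT?T → r0=0x3c
[6] flags=0010 → (cmp)
[7] flags=0010 GT?T → r1=0xdc
[8] flags=0010 CC?F → skip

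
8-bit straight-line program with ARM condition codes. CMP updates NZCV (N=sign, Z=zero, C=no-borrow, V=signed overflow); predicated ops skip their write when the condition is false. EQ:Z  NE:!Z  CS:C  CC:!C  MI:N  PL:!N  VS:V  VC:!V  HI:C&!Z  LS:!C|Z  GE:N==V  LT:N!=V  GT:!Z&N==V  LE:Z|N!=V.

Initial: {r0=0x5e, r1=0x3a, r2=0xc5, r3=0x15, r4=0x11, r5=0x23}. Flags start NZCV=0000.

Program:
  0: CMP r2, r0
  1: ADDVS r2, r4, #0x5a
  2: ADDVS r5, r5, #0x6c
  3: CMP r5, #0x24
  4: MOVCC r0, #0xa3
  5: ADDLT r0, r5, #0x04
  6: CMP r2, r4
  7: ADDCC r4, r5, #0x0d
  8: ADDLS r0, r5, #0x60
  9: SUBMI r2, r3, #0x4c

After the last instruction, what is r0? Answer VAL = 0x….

[0] flags=0011 → (cmp)
[1] flags=0011 VS?T → r2=0x6b
[2] flags=0011 VS?T → r5=0x8f
[3] flags=0011 → (cmp)
[4] flags=0011 CC?F → skip
[5] flags=0011 LT?T → r0=0x93
[6] flags=0010 → (cmp)
[7] flags=0010 CC?F → skip
[8] flags=0010 LS?F → skip
[9] flags=0010 MI?F → skip

VAL = 0x93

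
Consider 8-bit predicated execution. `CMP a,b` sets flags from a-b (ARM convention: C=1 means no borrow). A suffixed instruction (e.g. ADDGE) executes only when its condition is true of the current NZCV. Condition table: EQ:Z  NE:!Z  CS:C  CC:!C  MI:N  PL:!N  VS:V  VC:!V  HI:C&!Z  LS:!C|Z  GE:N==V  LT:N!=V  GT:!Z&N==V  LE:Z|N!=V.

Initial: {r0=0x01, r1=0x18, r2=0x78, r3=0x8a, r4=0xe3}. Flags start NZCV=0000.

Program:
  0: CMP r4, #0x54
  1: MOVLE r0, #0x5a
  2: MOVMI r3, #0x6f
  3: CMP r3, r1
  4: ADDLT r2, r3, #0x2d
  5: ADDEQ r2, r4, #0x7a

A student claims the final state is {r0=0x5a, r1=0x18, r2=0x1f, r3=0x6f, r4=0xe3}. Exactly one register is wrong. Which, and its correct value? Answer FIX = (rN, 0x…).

0: ✓ CMP  NZCV=1010
1: ✓ MOVLE  r0←0x5a
2: ✓ MOVMI  r3←0x6f
3: ✓ CMP  NZCV=0010
4: · ADDLT
5: · ADDEQ

FIX = (r2, 0x78)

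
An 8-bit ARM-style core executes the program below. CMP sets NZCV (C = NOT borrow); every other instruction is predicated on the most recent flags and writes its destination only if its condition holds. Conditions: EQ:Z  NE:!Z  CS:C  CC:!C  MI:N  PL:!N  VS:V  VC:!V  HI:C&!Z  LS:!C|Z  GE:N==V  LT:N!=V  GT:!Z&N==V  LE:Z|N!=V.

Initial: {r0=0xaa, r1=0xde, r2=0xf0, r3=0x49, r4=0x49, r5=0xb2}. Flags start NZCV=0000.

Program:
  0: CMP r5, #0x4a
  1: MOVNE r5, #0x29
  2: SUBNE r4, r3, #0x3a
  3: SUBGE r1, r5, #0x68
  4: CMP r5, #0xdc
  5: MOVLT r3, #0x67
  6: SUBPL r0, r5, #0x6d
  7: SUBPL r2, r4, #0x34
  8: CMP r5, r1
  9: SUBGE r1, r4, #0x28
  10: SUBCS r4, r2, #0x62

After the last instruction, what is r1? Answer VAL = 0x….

VAL = 0xe7

0: ✓ CMP  NZCV=0011
1: ✓ MOVNE  r5←0x29
2: ✓ SUBNE  r4←0x0f
3: · SUBGE
4: ✓ CMP  NZCV=0000
5: · MOVLT
6: ✓ SUBPL  r0←0xbc
7: ✓ SUBPL  r2←0xdb
8: ✓ CMP  NZCV=0000
9: ✓ SUBGE  r1←0xe7
10: · SUBCS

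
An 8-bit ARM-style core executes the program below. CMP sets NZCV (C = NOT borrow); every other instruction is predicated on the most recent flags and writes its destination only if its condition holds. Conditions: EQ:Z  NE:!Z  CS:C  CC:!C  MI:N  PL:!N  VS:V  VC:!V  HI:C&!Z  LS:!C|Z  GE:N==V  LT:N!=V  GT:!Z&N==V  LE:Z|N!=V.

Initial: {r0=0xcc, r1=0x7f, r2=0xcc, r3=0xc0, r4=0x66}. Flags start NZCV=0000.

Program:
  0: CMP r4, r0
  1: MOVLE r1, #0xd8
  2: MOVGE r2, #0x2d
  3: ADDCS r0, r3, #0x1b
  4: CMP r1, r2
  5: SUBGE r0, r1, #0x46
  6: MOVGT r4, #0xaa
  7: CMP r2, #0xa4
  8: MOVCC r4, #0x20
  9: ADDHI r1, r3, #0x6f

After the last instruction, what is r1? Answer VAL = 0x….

VAL = 0x7f

[0] flags=1001 → (cmp)
[1] flags=1001 LE?F → skip
[2] flags=1001 GE?T → r2=0x2d
[3] flags=1001 CS?F → skip
[4] flags=0010 → (cmp)
[5] flags=0010 GE?T → r0=0x39
[6] flags=0010 GT?T → r4=0xaa
[7] flags=1001 → (cmp)
[8] flags=1001 CC?T → r4=0x20
[9] flags=1001 HI?F → skip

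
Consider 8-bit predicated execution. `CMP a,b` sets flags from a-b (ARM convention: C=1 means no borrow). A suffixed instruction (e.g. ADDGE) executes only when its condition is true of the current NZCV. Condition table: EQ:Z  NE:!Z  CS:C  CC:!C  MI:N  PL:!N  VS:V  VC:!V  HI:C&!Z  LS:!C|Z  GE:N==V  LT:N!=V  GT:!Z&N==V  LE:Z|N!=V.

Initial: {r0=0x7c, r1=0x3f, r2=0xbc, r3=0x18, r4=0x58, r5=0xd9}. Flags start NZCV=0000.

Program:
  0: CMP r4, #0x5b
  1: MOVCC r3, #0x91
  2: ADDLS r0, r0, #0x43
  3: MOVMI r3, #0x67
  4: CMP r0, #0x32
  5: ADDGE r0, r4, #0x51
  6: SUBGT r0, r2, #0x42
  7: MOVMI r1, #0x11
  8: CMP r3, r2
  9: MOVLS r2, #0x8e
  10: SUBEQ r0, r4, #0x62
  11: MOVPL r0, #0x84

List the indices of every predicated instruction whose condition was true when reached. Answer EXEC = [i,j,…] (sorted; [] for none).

0: ✓ CMP  NZCV=1000
1: ✓ MOVCC  r3←0x91
2: ✓ ADDLS  r0←0xbf
3: ✓ MOVMI  r3←0x67
4: ✓ CMP  NZCV=1010
5: · ADDGE
6: · SUBGT
7: ✓ MOVMI  r1←0x11
8: ✓ CMP  NZCV=1001
9: ✓ MOVLS  r2←0x8e
10: · SUBEQ
11: · MOVPL

EXEC = [1,2,3,7,9]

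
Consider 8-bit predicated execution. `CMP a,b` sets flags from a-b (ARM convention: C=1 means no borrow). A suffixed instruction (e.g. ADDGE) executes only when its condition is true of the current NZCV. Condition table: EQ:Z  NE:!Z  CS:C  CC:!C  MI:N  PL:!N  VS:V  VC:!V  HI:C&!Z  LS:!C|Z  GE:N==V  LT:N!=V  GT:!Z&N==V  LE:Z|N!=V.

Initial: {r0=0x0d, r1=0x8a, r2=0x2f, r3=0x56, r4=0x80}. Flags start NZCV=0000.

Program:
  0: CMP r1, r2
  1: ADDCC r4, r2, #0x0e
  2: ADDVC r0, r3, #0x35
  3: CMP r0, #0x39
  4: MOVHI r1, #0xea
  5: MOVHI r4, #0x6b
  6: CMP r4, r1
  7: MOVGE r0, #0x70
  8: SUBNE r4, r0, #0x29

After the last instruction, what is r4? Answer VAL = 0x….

0: ✓ CMP  NZCV=0011
1: · ADDCC
2: · ADDVC
3: ✓ CMP  NZCV=1000
4: · MOVHI
5: · MOVHI
6: ✓ CMP  NZCV=1000
7: · MOVGE
8: ✓ SUBNE  r4←0xe4

VAL = 0xe4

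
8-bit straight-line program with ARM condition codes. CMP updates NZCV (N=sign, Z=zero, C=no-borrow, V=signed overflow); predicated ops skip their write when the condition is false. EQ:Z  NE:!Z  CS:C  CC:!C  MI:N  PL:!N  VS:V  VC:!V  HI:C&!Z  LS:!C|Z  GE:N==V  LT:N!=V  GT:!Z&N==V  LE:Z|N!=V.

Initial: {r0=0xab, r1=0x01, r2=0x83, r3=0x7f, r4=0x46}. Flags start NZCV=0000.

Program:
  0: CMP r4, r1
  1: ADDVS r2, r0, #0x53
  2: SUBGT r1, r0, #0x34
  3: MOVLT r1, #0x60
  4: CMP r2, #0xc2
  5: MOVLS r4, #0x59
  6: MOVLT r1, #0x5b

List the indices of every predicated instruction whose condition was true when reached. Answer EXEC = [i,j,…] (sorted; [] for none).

EXEC = [2,5,6]

[0] flags=0010 → (cmp)
[1] flags=0010 VS?F → skip
[2] flags=0010 GT?T → r1=0x77
[3] flags=0010 LT?F → skip
[4] flags=1000 → (cmp)
[5] flags=1000 LS?T → r4=0x59
[6] flags=1000 LT?T → r1=0x5b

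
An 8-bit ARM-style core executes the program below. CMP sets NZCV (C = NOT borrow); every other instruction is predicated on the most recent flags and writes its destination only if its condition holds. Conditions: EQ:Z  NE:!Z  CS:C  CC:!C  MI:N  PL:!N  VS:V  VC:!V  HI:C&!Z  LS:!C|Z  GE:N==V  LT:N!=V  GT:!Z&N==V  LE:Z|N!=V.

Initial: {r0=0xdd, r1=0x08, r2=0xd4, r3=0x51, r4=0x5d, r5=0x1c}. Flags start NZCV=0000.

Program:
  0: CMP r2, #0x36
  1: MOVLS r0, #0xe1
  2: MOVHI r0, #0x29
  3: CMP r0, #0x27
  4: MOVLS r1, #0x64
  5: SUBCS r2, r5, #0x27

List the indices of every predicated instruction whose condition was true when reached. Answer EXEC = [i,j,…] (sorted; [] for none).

EXEC = [2,5]

0: ✓ CMP  NZCV=1010
1: · MOVLS
2: ✓ MOVHI  r0←0x29
3: ✓ CMP  NZCV=0010
4: · MOVLS
5: ✓ SUBCS  r2←0xf5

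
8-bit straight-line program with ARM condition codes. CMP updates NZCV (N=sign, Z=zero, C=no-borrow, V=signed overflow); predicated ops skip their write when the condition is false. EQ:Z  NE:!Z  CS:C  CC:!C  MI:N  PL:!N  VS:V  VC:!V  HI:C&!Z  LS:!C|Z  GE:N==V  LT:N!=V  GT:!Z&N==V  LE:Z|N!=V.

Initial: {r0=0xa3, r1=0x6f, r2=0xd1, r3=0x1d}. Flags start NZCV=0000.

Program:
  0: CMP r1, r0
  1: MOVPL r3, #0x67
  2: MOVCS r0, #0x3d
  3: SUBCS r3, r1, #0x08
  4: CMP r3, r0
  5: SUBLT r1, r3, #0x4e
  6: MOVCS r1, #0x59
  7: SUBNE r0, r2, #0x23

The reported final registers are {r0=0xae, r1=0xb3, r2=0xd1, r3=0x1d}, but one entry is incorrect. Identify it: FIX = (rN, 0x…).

FIX = (r1, 0x6f)

[0] flags=1001 → (cmp)
[1] flags=1001 PL?F → skip
[2] flags=1001 CS?F → skip
[3] flags=1001 CS?F → skip
[4] flags=0000 → (cmp)
[5] flags=0000 LT?F → skip
[6] flags=0000 CS?F → skip
[7] flags=0000 NE?T → r0=0xae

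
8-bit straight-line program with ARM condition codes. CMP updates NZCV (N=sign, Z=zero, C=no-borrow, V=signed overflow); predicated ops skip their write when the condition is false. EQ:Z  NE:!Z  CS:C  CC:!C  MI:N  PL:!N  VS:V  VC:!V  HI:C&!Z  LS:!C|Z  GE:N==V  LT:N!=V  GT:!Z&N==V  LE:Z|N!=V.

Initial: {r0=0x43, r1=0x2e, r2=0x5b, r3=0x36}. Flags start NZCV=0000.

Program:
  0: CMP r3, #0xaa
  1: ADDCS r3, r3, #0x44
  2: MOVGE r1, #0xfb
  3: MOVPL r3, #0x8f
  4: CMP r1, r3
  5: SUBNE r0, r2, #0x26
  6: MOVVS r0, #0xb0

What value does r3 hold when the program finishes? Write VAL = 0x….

[0] flags=1001 → (cmp)
[1] flags=1001 CS?F → skip
[2] flags=1001 GE?T → r1=0xfb
[3] flags=1001 PL?F → skip
[4] flags=1010 → (cmp)
[5] flags=1010 NE?T → r0=0x35
[6] flags=1010 VS?F → skip

VAL = 0x36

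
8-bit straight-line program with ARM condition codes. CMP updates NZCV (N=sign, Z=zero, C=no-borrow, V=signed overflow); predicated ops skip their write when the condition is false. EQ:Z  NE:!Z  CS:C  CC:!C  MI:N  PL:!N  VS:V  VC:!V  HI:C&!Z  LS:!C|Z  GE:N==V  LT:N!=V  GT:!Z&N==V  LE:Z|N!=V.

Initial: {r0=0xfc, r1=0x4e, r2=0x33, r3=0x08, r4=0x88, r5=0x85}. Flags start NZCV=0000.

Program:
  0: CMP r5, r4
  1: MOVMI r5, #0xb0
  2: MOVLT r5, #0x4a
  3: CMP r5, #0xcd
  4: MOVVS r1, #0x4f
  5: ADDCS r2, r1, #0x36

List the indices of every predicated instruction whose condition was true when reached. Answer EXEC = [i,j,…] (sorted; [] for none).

EXEC = [1,2]

0: ✓ CMP  NZCV=1000
1: ✓ MOVMI  r5←0xb0
2: ✓ MOVLT  r5←0x4a
3: ✓ CMP  NZCV=0000
4: · MOVVS
5: · ADDCS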